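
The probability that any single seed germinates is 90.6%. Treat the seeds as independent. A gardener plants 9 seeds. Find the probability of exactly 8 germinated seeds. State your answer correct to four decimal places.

0.3841

X ~ Binomial(n=9, p=0.906).
P(X=8) = C(9,8) · p^8 · (1−p)^1
= 9 · 0.45397 · 0.094 = 0.384057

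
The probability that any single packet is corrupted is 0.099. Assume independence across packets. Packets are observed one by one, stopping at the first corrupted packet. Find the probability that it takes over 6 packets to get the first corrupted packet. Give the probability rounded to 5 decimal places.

Y = number of packets to the first success; geometric, p = 0.099.
P(Y > 6) = P(first 6 all fail) = (1−p)^6 = 0.5349938

0.53499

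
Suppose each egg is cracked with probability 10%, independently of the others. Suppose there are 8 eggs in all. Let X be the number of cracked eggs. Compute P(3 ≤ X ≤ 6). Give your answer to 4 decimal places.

0.0381

X ~ Binomial(8, 0.10); P(3 ≤ X ≤ 6) = Σ C(8,k) p^k (1−p)^(8−k) over k:
  k=3: C(8,3)·0.10^3·0.90^5 = 0.033067
  k=4: C(8,4)·0.10^4·0.90^4 = 0.004593
  k=5: C(8,5)·0.10^5·0.90^3 = 0.000408
  k=6: C(8,6)·0.10^6·0.90^2 = 0.000023
Total = 0.038091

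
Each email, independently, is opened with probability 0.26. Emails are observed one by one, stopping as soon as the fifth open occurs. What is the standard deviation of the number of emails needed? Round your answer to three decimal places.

Y = total emails until the fifth success; negative binomial with r=5, p=0.26.
SD(Y) = √[r(1−p)/p²] = √(54.73373) = 7.39822

7.398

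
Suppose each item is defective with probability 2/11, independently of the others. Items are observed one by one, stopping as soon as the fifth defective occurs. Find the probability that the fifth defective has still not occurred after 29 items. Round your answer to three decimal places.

Needing more than 29 items ⇔ fewer than 5 successes in the first 29. With X ~ Binomial(29, 0.181818), P(Y > 29) = P(X ≤ 4).
  k=0: C(29,0)·0.181818^0·0.818182^29 = 0.00297
  k=1: C(29,1)·0.181818^1·0.818182^28 = 0.01914
  k=2: C(29,2)·0.181818^2·0.818182^27 = 0.05953
  k=3: C(29,3)·0.181818^3·0.818182^26 = 0.11906
  k=4: C(29,4)·0.181818^4·0.818182^25 = 0.17198
P(X ≤ 4) = 0.37268

0.373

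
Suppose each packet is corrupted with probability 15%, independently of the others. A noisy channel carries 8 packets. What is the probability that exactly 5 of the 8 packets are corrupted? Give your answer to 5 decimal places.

0.00261

X ~ Binomial(n=8, p=0.15).
P(X=5) = C(8,5) · p^5 · (1−p)^3
= 56 · 7.5937e-05 · 0.61413 = 0.0026116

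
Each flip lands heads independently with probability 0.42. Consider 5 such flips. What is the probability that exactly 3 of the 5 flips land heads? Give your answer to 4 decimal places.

X ~ Binomial(n=5, p=0.42).
P(X=3) = C(5,3) · p^3 · (1−p)^2
= 10 · 0.074088 · 0.3364 = 0.249232

0.2492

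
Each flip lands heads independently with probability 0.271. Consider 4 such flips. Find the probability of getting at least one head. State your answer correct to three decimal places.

0.718

P(at least one) = 1 − P(none) = 1 − (1 − 0.271)^4
= 1 − 0.28243 = 0.71757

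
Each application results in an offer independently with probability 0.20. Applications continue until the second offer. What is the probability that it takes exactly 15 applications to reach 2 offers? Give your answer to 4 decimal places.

Y = trial on which the second success occurs; negative binomial, r=2, p=0.20.
P(Y=15) = C(14,1) · p^2 · (1−p)^13
= 14 · 0.04 · 0.054976 = 0.030786

0.0308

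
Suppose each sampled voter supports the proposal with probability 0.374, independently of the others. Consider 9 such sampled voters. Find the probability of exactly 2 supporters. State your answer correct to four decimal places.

X ~ Binomial(n=9, p=0.374).
P(X=2) = C(9,2) · p^2 · (1−p)^7
= 36 · 0.13988 · 0.037672 = 0.189699

0.1897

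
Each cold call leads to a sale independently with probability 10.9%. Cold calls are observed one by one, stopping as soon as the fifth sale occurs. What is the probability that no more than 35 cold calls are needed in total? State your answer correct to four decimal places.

Finishing within 35 cold calls ⇔ at least 5 successes in the first 35. With X ~ Binomial(35, 0.109), P(Y ≤ 35) = 1 − P(X ≤ 4).
  k=0: C(35,0)·0.109^0·0.891^35 = 0.017608
  k=1: C(35,1)·0.109^1·0.891^34 = 0.075394
  k=2: C(35,2)·0.109^2·0.891^33 = 0.156796
  k=3: C(35,3)·0.109^3·0.891^32 = 0.210997
  k=4: C(35,4)·0.109^4·0.891^31 = 0.206497
1 − 0.667292 = 0.332708

0.3327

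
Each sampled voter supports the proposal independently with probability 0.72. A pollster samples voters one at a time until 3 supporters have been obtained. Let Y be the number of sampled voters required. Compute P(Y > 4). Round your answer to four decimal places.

0.3132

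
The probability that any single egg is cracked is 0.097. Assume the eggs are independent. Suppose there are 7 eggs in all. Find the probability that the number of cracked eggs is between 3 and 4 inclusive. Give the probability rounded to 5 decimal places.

X ~ Binomial(7, 0.097); P(3 ≤ X ≤ 4) = Σ C(7,k) p^k (1−p)^(7−k) over k:
  k=3: C(7,3)·0.097^3·0.903^4 = 0.0212390
  k=4: C(7,4)·0.097^4·0.903^3 = 0.0022815
Total = 0.0235205

0.02352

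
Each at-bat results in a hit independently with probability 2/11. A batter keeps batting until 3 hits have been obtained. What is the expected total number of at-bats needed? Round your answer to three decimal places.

16.500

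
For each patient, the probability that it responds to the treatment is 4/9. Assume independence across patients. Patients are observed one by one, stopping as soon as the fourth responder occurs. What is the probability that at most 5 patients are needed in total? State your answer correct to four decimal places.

Finishing within 5 patients ⇔ at least 4 successes in the first 5. With X ~ Binomial(5, 0.444444), P(Y ≤ 5) = 1 − P(X ≤ 3).
  k=0: C(5,0)·0.444444^0·0.555556^5 = 0.052922
  k=1: C(5,1)·0.444444^1·0.555556^4 = 0.211689
  k=2: C(5,2)·0.444444^2·0.555556^3 = 0.338702
  k=3: C(5,3)·0.444444^3·0.555556^2 = 0.270961
1 − 0.874274 = 0.125726

0.1257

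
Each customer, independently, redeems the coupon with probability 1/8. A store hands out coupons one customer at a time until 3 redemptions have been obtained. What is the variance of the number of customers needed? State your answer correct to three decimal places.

168.000

Y = total customers until the third success; negative binomial with r=3, p=0.125.
Var(Y) = r(1−p)/p² = 3·0.875 / 0.125² = 168.00000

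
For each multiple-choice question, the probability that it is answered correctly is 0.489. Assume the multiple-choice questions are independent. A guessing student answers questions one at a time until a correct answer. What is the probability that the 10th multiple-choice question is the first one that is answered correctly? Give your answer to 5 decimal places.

0.00116

Geometric (trials to first success), p = 0.489.
P(Y = 10) = (1−p)^9 · p = 0.0023757 · 0.489 = 0.0011617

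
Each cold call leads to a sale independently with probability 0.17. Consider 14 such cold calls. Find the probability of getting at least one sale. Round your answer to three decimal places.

P(at least one) = 1 − P(none) = 1 − (1 − 0.17)^14
= 1 − 0.07364 = 0.92636

0.926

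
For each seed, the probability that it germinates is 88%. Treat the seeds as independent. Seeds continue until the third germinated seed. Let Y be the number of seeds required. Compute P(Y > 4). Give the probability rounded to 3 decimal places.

Needing more than 4 seeds ⇔ fewer than 3 successes in the first 4. With X ~ Binomial(4, 0.88), P(Y > 4) = P(X ≤ 2).
  k=0: C(4,0)·0.88^0·0.12^4 = 0.00021
  k=1: C(4,1)·0.88^1·0.12^3 = 0.00608
  k=2: C(4,2)·0.88^2·0.12^2 = 0.06691
P(X ≤ 2) = 0.07320

0.073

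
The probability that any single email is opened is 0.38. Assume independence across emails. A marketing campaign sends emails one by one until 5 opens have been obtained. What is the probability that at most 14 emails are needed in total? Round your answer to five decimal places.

Finishing within 14 emails ⇔ at least 5 successes in the first 14. With X ~ Binomial(14, 0.38), P(Y ≤ 14) = 1 − P(X ≤ 4).
  k=0: C(14,0)·0.38^0·0.62^14 = 0.0012402
  k=1: C(14,1)·0.38^1·0.62^13 = 0.0106415
  k=2: C(14,2)·0.38^2·0.62^12 = 0.0423944
  k=3: C(14,3)·0.38^3·0.62^11 = 0.1039347
  k=4: C(14,4)·0.38^4·0.62^10 = 0.1751803
1 − 0.3333912 = 0.6666088

0.66661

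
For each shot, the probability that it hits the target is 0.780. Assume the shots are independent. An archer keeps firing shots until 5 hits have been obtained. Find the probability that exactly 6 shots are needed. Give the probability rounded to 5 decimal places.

Y = trial on which the fifth success occurs; negative binomial, r=5, p=0.78.
P(Y=6) = C(5,4) · p^5 · (1−p)^1
= 5 · 0.28872 · 0.22 = 0.3175892

0.31759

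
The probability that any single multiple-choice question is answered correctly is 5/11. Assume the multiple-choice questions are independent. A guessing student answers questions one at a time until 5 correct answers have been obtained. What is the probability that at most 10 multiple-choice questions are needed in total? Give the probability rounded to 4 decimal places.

0.5074

Finishing within 10 multiple-choice questions ⇔ at least 5 successes in the first 10. With X ~ Binomial(10, 0.454545), P(Y ≤ 10) = 1 − P(X ≤ 4).
  k=0: C(10,0)·0.454545^0·0.545455^10 = 0.002331
  k=1: C(10,1)·0.454545^1·0.545455^9 = 0.019427
  k=2: C(10,2)·0.454545^2·0.545455^8 = 0.072851
  k=3: C(10,3)·0.454545^3·0.545455^7 = 0.161891
  k=4: C(10,4)·0.454545^4·0.545455^6 = 0.236091
1 − 0.492592 = 0.507408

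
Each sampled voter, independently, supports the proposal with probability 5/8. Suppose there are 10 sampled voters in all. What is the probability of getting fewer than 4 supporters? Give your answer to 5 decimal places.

0.03840

X ~ Binomial(10, 0.625); P(X ≤ 3) = Σ C(10,k) p^k (1−p)^(10−k) over k:
  k=0: C(10,0)·0.625^0·0.375^10 = 0.0000550
  k=1: C(10,1)·0.625^1·0.375^9 = 0.0009166
  k=2: C(10,2)·0.625^2·0.375^8 = 0.0068742
  k=3: C(10,3)·0.625^3·0.375^7 = 0.0305520
Total = 0.0383978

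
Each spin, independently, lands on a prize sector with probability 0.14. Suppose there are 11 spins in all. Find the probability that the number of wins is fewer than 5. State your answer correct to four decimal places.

X ~ Binomial(11, 0.14); P(X ≤ 4) = Σ C(11,k) p^k (1−p)^(11−k) over k:
  k=0: C(11,0)·0.14^0·0.86^11 = 0.190319
  k=1: C(11,1)·0.14^1·0.86^10 = 0.340804
  k=2: C(11,2)·0.14^2·0.86^9 = 0.277399
  k=3: C(11,3)·0.14^3·0.86^8 = 0.135474
  k=4: C(11,4)·0.14^4·0.86^7 = 0.044108
Total = 0.988104

0.9881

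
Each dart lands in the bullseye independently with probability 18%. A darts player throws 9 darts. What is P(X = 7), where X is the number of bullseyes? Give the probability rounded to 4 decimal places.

0.0001

X ~ Binomial(n=9, p=0.18).
P(X=7) = C(9,7) · p^7 · (1−p)^2
= 36 · 6.1222e-06 · 0.6724 = 0.000148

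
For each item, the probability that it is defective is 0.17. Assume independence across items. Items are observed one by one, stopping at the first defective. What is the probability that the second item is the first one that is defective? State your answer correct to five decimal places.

0.14110

Geometric (trials to first success), p = 0.17.
P(Y = 2) = (1−p)^1 · p = 0.83 · 0.17 = 0.1411000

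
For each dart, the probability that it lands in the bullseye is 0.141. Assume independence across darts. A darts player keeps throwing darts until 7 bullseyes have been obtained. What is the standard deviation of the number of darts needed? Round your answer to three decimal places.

17.391

Y = total darts until the seventh success; negative binomial with r=7, p=0.141.
SD(Y) = √[r(1−p)/p²] = √(302.44957) = 17.39108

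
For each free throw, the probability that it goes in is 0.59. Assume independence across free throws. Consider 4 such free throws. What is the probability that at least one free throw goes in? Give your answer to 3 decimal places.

0.972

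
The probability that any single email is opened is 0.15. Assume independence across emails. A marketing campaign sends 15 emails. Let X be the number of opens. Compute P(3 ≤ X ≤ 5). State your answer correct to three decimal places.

X ~ Binomial(15, 0.15); P(3 ≤ X ≤ 5) = Σ C(15,k) p^k (1−p)^(15−k) over k:
  k=3: C(15,3)·0.15^3·0.85^12 = 0.21843
  k=4: C(15,4)·0.15^4·0.85^11 = 0.11564
  k=5: C(15,5)·0.15^5·0.85^10 = 0.04490
Total = 0.37896

0.379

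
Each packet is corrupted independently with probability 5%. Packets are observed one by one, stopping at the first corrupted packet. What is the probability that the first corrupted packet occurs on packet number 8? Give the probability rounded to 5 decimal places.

0.03492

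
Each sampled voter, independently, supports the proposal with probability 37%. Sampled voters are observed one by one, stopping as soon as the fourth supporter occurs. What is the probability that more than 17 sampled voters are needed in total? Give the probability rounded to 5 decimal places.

0.07590

Needing more than 17 sampled voters ⇔ fewer than 4 successes in the first 17. With X ~ Binomial(17, 0.37), P(Y > 17) = P(X ≤ 3).
  k=0: C(17,0)·0.37^0·0.63^17 = 0.0003880
  k=1: C(17,1)·0.37^1·0.63^16 = 0.0038735
  k=2: C(17,2)·0.37^2·0.63^15 = 0.0181991
  k=3: C(17,3)·0.37^3·0.63^14 = 0.0534419
P(X ≤ 3) = 0.0759024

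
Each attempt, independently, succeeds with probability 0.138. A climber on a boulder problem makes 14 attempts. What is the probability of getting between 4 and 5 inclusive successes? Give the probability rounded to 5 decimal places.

X ~ Binomial(14, 0.138); P(4 ≤ X ≤ 5) = Σ C(14,k) p^k (1−p)^(14−k) over k:
  k=4: C(14,4)·0.138^4·0.862^10 = 0.0822286
  k=5: C(14,5)·0.138^5·0.862^9 = 0.0263284
Total = 0.1085571

0.10856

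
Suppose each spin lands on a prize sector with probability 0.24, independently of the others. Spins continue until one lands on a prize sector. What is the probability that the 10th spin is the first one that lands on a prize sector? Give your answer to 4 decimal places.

Geometric (trials to first success), p = 0.24.
P(Y = 10) = (1−p)^9 · p = 0.084591 · 0.24 = 0.020302

0.0203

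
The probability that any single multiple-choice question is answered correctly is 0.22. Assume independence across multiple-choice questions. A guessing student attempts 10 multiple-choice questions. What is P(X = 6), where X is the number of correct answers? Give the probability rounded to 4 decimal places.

0.0088

X ~ Binomial(n=10, p=0.22).
P(X=6) = C(10,6) · p^6 · (1−p)^4
= 210 · 0.00011338 · 0.37015 = 0.008813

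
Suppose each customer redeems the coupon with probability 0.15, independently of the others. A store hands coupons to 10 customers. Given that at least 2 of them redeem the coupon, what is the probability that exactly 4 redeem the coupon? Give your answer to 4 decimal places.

0.0880

X ~ Binomial(10, 0.15). Want P(X=4 | X≥2) = P(X=4) / P(X≥2).
P(X=4) = C(10,4)·0.15^4·0.85^6 = 0.040096
P(X≥2) = 1 − 0.196874 − 0.347425 = 0.455700
Ratio = 0.040096 / 0.455700 = 0.087987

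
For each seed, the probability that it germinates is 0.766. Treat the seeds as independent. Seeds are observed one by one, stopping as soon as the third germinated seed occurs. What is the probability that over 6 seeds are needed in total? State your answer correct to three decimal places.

Needing more than 6 seeds ⇔ fewer than 3 successes in the first 6. With X ~ Binomial(6, 0.766), P(Y > 6) = P(X ≤ 2).
  k=0: C(6,0)·0.766^0·0.234^6 = 0.00016
  k=1: C(6,1)·0.766^1·0.234^5 = 0.00322
  k=2: C(6,2)·0.766^2·0.234^4 = 0.02639
P(X ≤ 2) = 0.02978

0.030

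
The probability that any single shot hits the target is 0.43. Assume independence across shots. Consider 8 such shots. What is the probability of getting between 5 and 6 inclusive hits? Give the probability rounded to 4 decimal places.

0.2100

X ~ Binomial(8, 0.43); P(5 ≤ X ≤ 6) = Σ C(8,k) p^k (1−p)^(8−k) over k:
  k=5: C(8,5)·0.43^5·0.57^3 = 0.152460
  k=6: C(8,6)·0.43^6·0.57^2 = 0.057507
Total = 0.209966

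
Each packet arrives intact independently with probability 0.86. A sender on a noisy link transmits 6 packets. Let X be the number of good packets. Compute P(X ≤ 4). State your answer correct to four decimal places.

X ~ Binomial(6, 0.86); P(X ≤ 4) = Σ C(6,k) p^k (1−p)^(6−k) over k:
  k=0: C(6,0)·0.86^0·0.14^6 = 0.000008
  k=1: C(6,1)·0.86^1·0.14^5 = 0.000278
  k=2: C(6,2)·0.86^2·0.14^4 = 0.004262
  k=3: C(6,3)·0.86^3·0.14^3 = 0.034907
  k=4: C(6,4)·0.86^4·0.14^2 = 0.160820
Total = 0.200274

0.2003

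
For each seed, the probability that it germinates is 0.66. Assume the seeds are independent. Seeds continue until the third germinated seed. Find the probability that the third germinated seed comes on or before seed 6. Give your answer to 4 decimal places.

0.8931

Finishing within 6 seeds ⇔ at least 3 successes in the first 6. With X ~ Binomial(6, 0.66), P(Y ≤ 6) = 1 − P(X ≤ 2).
  k=0: C(6,0)·0.66^0·0.34^6 = 0.001545
  k=1: C(6,1)·0.66^1·0.34^5 = 0.017992
  k=2: C(6,2)·0.66^2·0.34^4 = 0.087316
1 − 0.106853 = 0.893147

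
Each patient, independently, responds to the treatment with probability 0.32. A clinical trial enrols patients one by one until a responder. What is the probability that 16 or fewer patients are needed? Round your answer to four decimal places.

Y = number of patients to the first success; geometric, p = 0.32.
P(Y ≤ 16) = 1 − (1−p)^16 = 1 − 0.002090 = 0.997910

0.9979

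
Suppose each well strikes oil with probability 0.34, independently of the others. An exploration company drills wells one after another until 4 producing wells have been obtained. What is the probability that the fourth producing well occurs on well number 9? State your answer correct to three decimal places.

Y = trial on which the fourth success occurs; negative binomial, r=4, p=0.34.
P(Y=9) = C(8,3) · p^4 · (1−p)^5
= 56 · 0.013363 · 0.12523 = 0.09372

0.094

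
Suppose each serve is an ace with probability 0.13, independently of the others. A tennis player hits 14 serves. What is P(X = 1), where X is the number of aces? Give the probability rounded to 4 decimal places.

0.2977

X ~ Binomial(n=14, p=0.13).
P(X=1) = C(14,1) · p^1 · (1−p)^13
= 14 · 0.13 · 0.16359 = 0.297729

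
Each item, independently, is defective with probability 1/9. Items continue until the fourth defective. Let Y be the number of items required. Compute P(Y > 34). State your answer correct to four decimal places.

Needing more than 34 items ⇔ fewer than 4 successes in the first 34. With X ~ Binomial(34, 0.111111), P(Y > 34) = P(X ≤ 3).
  k=0: C(34,0)·0.111111^0·0.888889^34 = 0.018231
  k=1: C(34,1)·0.111111^1·0.888889^33 = 0.077482
  k=2: C(34,2)·0.111111^2·0.888889^32 = 0.159807
  k=3: C(34,3)·0.111111^3·0.888889^31 = 0.213077
P(X ≤ 3) = 0.468598

0.4686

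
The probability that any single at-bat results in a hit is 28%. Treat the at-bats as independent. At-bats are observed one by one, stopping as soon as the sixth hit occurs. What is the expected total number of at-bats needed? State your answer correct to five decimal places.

21.42857

Y = total at-bats until the sixth success; negative binomial with r=6, p=0.28.
E[Y] = r / p = 6 / 0.28 = 21.4285714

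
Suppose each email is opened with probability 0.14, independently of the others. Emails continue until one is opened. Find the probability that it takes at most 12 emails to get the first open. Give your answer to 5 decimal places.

0.83633

Y = number of emails to the first success; geometric, p = 0.14.
P(Y ≤ 12) = 1 − (1−p)^12 = 1 − 0.1636746 = 0.8363254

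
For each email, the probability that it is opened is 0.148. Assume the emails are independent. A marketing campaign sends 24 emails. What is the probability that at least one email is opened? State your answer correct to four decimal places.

P(at least one) = 1 − P(none) = 1 − (1 − 0.148)^24
= 1 − 0.021407 = 0.978593

0.9786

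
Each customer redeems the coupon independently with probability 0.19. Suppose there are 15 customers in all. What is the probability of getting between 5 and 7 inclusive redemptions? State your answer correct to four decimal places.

0.1364

X ~ Binomial(15, 0.19); P(5 ≤ X ≤ 7) = Σ C(15,k) p^k (1−p)^(15−k) over k:
  k=5: C(15,5)·0.19^5·0.81^10 = 0.090401
  k=6: C(15,6)·0.19^6·0.81^9 = 0.035342
  k=7: C(15,7)·0.19^7·0.81^8 = 0.010659
Total = 0.136402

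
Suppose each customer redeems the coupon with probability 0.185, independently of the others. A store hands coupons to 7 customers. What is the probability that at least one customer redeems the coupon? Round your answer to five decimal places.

0.76116

P(at least one) = 1 − P(none) = 1 − (1 − 0.185)^7
= 1 − 0.2388379 = 0.7611621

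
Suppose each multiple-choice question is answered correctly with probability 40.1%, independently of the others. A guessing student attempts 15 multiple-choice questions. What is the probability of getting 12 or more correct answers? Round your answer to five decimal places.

0.00198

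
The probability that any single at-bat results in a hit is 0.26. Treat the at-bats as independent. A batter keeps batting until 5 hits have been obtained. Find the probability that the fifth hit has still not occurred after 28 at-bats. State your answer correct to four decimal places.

0.1115

Needing more than 28 at-bats ⇔ fewer than 5 successes in the first 28. With X ~ Binomial(28, 0.26), P(Y > 28) = P(X ≤ 4).
  k=0: C(28,0)·0.26^0·0.74^28 = 0.000218
  k=1: C(28,1)·0.26^1·0.74^27 = 0.002145
  k=2: C(28,2)·0.26^2·0.74^26 = 0.010173
  k=3: C(28,3)·0.26^3·0.74^25 = 0.030978
  k=4: C(28,4)·0.26^4·0.74^24 = 0.068027
P(X ≤ 4) = 0.111541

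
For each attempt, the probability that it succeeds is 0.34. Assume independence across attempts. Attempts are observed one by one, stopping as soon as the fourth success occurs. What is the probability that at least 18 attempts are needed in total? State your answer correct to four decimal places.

0.1188

Needing more than 17 attempts ⇔ fewer than 4 successes in the first 17. With X ~ Binomial(17, 0.34), P(Y > 17) = P(X ≤ 3).
  k=0: C(17,0)·0.34^0·0.66^17 = 0.000856
  k=1: C(17,1)·0.34^1·0.66^16 = 0.007493
  k=2: C(17,2)·0.34^2·0.66^15 = 0.030878
  k=3: C(17,3)·0.34^3·0.66^14 = 0.079535
P(X ≤ 3) = 0.118762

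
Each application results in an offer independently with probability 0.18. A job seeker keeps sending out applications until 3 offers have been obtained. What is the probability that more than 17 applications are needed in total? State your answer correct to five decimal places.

0.38667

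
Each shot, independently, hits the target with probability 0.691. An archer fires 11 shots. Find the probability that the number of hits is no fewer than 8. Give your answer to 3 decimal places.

0.543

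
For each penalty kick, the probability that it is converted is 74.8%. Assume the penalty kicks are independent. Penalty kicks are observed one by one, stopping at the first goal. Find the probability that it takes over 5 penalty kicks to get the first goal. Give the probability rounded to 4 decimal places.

0.0010

Y = number of penalty kicks to the first success; geometric, p = 0.748.
P(Y > 5) = P(first 5 all fail) = (1−p)^5 = 0.001016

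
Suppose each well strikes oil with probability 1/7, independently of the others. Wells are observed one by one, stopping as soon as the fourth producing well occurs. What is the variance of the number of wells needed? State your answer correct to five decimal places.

168.00000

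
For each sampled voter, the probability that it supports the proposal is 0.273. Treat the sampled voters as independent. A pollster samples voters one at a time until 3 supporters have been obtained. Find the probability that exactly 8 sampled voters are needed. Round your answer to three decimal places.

0.087

Y = trial on which the third success occurs; negative binomial, r=3, p=0.273.
P(Y=8) = C(7,2) · p^3 · (1−p)^5
= 21 · 0.020346 · 0.20308 = 0.08677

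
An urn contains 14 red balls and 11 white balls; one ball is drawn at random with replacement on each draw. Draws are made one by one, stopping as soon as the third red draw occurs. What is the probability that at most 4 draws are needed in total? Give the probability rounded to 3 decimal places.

0.407

Finishing within 4 draws ⇔ at least 3 successes in the first 4. With X ~ Binomial(4, 0.56), P(Y ≤ 4) = 1 − P(X ≤ 2).
  k=0: C(4,0)·0.56^0·0.44^4 = 0.03748
  k=1: C(4,1)·0.56^1·0.44^3 = 0.19081
  k=2: C(4,2)·0.56^2·0.44^2 = 0.36428
1 − 0.59257 = 0.40743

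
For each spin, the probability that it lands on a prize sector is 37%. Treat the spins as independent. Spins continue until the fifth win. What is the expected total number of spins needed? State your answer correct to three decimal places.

Y = total spins until the fifth success; negative binomial with r=5, p=0.37.
E[Y] = r / p = 5 / 0.37 = 13.51351

13.514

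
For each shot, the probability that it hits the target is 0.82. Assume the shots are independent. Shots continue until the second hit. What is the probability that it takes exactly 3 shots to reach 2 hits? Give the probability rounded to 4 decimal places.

0.2421

Y = trial on which the second success occurs; negative binomial, r=2, p=0.82.
P(Y=3) = C(2,1) · p^2 · (1−p)^1
= 2 · 0.6724 · 0.18 = 0.242064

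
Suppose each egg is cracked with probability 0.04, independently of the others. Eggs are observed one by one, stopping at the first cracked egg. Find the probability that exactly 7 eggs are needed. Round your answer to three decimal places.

Geometric (trials to first success), p = 0.04.
P(Y = 7) = (1−p)^6 · p = 0.78276 · 0.04 = 0.03131

0.031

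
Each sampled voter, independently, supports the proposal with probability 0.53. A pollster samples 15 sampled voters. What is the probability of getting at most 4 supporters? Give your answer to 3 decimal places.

0.036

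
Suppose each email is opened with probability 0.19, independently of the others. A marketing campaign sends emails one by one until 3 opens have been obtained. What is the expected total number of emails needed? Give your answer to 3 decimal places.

15.789

Y = total emails until the third success; negative binomial with r=3, p=0.19.
E[Y] = r / p = 3 / 0.19 = 15.78947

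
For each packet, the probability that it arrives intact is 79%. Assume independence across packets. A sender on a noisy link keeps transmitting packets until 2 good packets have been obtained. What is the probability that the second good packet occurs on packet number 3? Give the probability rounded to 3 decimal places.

Y = trial on which the second success occurs; negative binomial, r=2, p=0.79.
P(Y=3) = C(2,1) · p^2 · (1−p)^1
= 2 · 0.6241 · 0.21 = 0.26212

0.262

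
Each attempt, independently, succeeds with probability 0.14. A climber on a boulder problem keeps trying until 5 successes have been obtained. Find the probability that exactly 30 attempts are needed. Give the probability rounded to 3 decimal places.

0.029

Y = trial on which the fifth success occurs; negative binomial, r=5, p=0.14.
P(Y=30) = C(29,4) · p^5 · (1−p)^25
= 23751 · 5.3782e-05 · 0.023039 = 0.02943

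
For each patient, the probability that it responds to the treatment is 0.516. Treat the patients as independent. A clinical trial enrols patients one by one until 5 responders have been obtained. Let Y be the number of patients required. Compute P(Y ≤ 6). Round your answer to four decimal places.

Finishing within 6 patients ⇔ at least 5 successes in the first 6. With X ~ Binomial(6, 0.516), P(Y ≤ 6) = 1 − P(X ≤ 4).
  k=0: C(6,0)·0.516^0·0.484^6 = 0.012855
  k=1: C(6,1)·0.516^1·0.484^5 = 0.082230
  k=2: C(6,2)·0.516^2·0.484^4 = 0.219165
  k=3: C(6,3)·0.516^3·0.484^3 = 0.311541
  k=4: C(6,4)·0.516^4·0.484^2 = 0.249104
1 − 0.874895 = 0.125105

0.1251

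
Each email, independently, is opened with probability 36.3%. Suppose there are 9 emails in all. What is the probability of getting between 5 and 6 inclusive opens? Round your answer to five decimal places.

0.18043

X ~ Binomial(9, 0.363); P(5 ≤ X ≤ 6) = Σ C(9,k) p^k (1−p)^(9−k) over k:
  k=5: C(9,5)·0.363^5·0.637^4 = 0.1307559
  k=6: C(9,6)·0.363^6·0.637^3 = 0.0496749
Total = 0.1804309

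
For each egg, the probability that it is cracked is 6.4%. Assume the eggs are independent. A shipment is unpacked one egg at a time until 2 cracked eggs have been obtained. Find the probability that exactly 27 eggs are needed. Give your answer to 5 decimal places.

0.02038

Y = trial on which the second success occurs; negative binomial, r=2, p=0.064.
P(Y=27) = C(26,1) · p^2 · (1−p)^25
= 26 · 0.004096 · 0.19138 = 0.0203812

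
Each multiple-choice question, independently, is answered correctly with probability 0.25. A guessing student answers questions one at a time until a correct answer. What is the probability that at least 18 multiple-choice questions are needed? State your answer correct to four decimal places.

Y = number of multiple-choice questions to the first success; geometric, p = 0.25.
P(Y > 17) = P(first 17 all fail) = (1−p)^17 = 0.007517

0.0075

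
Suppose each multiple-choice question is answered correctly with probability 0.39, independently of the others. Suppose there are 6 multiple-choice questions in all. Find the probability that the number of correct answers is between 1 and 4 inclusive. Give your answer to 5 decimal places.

X ~ Binomial(6, 0.39); P(1 ≤ X ≤ 4) = Σ C(6,k) p^k (1−p)^(6−k) over k:
  k=1: C(6,1)·0.39^1·0.61^5 = 0.1976355
  k=2: C(6,2)·0.39^2·0.61^4 = 0.3158929
  k=3: C(6,3)·0.39^3·0.61^3 = 0.2692857
  k=4: C(6,4)·0.39^4·0.61^2 = 0.1291247
Total = 0.9119388

0.91194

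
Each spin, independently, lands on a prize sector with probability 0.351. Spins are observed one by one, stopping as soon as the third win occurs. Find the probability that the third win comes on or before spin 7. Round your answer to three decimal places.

0.470

Finishing within 7 spins ⇔ at least 3 successes in the first 7. With X ~ Binomial(7, 0.351), P(Y ≤ 7) = 1 − P(X ≤ 2).
  k=0: C(7,0)·0.351^0·0.649^7 = 0.04850
  k=1: C(7,1)·0.351^1·0.649^6 = 0.18360
  k=2: C(7,2)·0.351^2·0.649^5 = 0.29789
1 − 0.52999 = 0.47001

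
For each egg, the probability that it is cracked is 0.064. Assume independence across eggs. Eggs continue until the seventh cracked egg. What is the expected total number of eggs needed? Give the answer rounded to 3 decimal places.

109.375

Y = total eggs until the seventh success; negative binomial with r=7, p=0.064.
E[Y] = r / p = 7 / 0.064 = 109.37500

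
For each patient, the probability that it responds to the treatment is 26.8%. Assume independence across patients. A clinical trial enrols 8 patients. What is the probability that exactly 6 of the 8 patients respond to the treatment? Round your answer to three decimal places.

X ~ Binomial(n=8, p=0.268).
P(X=6) = C(8,6) · p^6 · (1−p)^2
= 28 · 0.00037052 · 0.53582 = 0.00556

0.006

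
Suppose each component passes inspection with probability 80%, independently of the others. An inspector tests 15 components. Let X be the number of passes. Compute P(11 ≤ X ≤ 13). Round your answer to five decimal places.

X ~ Binomial(15, 0.80); P(11 ≤ X ≤ 13) = Σ C(15,k) p^k (1−p)^(15−k) over k:
  k=11: C(15,11)·0.80^11·0.20^4 = 0.1876042
  k=12: C(15,12)·0.80^12·0.20^3 = 0.2501389
  k=13: C(15,13)·0.80^13·0.20^2 = 0.2308974
Total = 0.6686405

0.66864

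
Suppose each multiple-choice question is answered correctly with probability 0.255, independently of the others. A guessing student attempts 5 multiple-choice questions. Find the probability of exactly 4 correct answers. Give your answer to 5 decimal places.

X ~ Binomial(n=5, p=0.255).
P(X=4) = C(5,4) · p^4 · (1−p)^1
= 5 · 0.0042283 · 0.745 = 0.0157502

0.01575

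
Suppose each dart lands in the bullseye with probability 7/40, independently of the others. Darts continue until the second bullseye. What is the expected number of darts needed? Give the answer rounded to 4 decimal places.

Y = total darts until the second success; negative binomial with r=2, p=0.175.
E[Y] = r / p = 2 / 0.175 = 11.428571

11.4286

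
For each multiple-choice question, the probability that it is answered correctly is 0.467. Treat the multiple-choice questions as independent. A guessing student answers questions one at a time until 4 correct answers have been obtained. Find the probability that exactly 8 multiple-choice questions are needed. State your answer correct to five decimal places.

Y = trial on which the fourth success occurs; negative binomial, r=4, p=0.467.
P(Y=8) = C(7,3) · p^4 · (1−p)^4
= 35 · 0.047563 · 0.080707 = 0.1343521

0.13435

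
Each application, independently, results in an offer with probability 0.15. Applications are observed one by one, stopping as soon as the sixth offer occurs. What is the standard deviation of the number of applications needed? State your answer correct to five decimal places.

15.05545

Y = total applications until the sixth success; negative binomial with r=6, p=0.15.
SD(Y) = √[r(1−p)/p²] = √(226.6666667) = 15.0554531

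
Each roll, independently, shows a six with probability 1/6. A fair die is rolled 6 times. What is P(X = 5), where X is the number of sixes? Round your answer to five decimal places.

X ~ Binomial(n=6, p=0.166667).
P(X=5) = C(6,5) · p^5 · (1−p)^1
= 6 · 0.0001286 · 0.83333 = 0.0006430

0.00064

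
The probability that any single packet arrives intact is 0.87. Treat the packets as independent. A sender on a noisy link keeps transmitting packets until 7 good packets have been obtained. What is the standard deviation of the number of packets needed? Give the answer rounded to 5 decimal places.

Y = total packets until the seventh success; negative binomial with r=7, p=0.87.
SD(Y) = √[r(1−p)/p²] = √(1.2022724) = 1.0964818

1.09648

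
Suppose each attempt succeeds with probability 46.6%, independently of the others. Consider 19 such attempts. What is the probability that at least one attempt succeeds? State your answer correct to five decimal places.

0.99999

P(at least one) = 1 − P(none) = 1 − (1 − 0.466)^19
= 1 − 0.0000067 = 0.9999933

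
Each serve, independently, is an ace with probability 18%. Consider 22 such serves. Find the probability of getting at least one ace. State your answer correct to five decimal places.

0.98730

P(at least one) = 1 − P(none) = 1 − (1 − 0.18)^22
= 1 − 0.0127030 = 0.9872970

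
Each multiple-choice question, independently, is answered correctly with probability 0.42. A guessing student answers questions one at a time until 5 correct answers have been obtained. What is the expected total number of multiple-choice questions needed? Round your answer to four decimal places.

11.9048

Y = total multiple-choice questions until the fifth success; negative binomial with r=5, p=0.42.
E[Y] = r / p = 5 / 0.42 = 11.904762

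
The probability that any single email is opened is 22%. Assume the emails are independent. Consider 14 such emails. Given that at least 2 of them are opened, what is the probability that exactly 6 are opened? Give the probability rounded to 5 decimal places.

X ~ Binomial(14, 0.22). Want P(X=6 | X≥2) = P(X=6) / P(X≥2).
P(X=6) = C(14,6)·0.22^6·0.78^8 = 0.0466496
P(X≥2) = 1 − 0.0308549 − 0.1218374 = 0.8473077
Ratio = 0.0466496 / 0.8473077 = 0.0550563

0.05506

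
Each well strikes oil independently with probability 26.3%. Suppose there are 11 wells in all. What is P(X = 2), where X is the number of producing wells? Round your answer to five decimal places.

X ~ Binomial(n=11, p=0.263).
P(X=2) = C(11,2) · p^2 · (1−p)^9
= 55 · 0.069169 · 0.064152 = 0.2440516

0.24405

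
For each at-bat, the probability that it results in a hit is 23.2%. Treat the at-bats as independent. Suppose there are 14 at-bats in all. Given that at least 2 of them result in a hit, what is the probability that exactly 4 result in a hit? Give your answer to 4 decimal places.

0.2379

X ~ Binomial(14, 0.232). Want P(X=4 | X≥2) = P(X=4) / P(X≥2).
P(X=4) = C(14,4)·0.232^4·0.768^10 = 0.207013
P(X≥2) = 1 − 0.024835 − 0.105030 = 0.870136
Ratio = 0.207013 / 0.870136 = 0.237909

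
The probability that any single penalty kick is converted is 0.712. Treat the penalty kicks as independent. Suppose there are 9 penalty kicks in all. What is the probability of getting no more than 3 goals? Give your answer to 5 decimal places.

X ~ Binomial(9, 0.712); P(X ≤ 3) = Σ C(9,k) p^k (1−p)^(9−k) over k:
  k=0: C(9,0)·0.712^0·0.288^9 = 0.0000136
  k=1: C(9,1)·0.712^1·0.288^8 = 0.0003033
  k=2: C(9,2)·0.712^2·0.288^7 = 0.0029992
  k=3: C(9,3)·0.712^3·0.288^6 = 0.0173011
Total = 0.0206173

0.02062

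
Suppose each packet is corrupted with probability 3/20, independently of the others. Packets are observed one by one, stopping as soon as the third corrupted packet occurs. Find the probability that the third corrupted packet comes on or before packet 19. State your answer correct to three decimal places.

Finishing within 19 packets ⇔ at least 3 successes in the first 19. With X ~ Binomial(19, 0.15), P(Y ≤ 19) = 1 − P(X ≤ 2).
  k=0: C(19,0)·0.15^0·0.85^19 = 0.04560
  k=1: C(19,1)·0.15^1·0.85^18 = 0.15289
  k=2: C(19,2)·0.15^2·0.85^17 = 0.24283
1 − 0.44132 = 0.55868

0.559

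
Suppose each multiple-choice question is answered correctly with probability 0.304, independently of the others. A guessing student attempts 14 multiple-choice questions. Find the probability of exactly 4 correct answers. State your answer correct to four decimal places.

X ~ Binomial(n=14, p=0.304).
P(X=4) = C(14,4) · p^4 · (1−p)^10
= 1001 · 0.0085407 · 0.026674 = 0.228045

0.2280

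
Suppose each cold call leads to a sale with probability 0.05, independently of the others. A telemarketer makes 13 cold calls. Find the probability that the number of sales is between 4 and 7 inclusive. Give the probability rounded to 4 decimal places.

X ~ Binomial(13, 0.05); P(4 ≤ X ≤ 7) = Σ C(13,k) p^k (1−p)^(13−k) over k:
  k=4: C(13,4)·0.05^4·0.95^9 = 0.002816
  k=5: C(13,5)·0.05^5·0.95^8 = 0.000267
  k=6: C(13,6)·0.05^6·0.95^7 = 0.000019
  k=7: C(13,7)·0.05^7·0.95^6 = 0.000001
Total = 0.003103

0.0031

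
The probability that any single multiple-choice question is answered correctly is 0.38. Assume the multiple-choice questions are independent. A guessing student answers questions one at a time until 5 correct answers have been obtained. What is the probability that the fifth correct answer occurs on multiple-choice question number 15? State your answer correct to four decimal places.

0.0666

Y = trial on which the fifth success occurs; negative binomial, r=5, p=0.38.
P(Y=15) = C(14,4) · p^5 · (1−p)^10
= 1001 · 0.0079235 · 0.008393 = 0.066569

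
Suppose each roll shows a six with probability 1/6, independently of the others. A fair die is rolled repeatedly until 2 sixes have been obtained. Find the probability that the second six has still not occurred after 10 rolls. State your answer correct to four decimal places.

Needing more than 10 rolls ⇔ fewer than 2 successes in the first 10. With X ~ Binomial(10, 0.166667), P(Y > 10) = P(X ≤ 1).
  k=0: C(10,0)·0.166667^0·0.833333^10 = 0.161506
  k=1: C(10,1)·0.166667^1·0.833333^9 = 0.323011
P(X ≤ 1) = 0.484517

0.4845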